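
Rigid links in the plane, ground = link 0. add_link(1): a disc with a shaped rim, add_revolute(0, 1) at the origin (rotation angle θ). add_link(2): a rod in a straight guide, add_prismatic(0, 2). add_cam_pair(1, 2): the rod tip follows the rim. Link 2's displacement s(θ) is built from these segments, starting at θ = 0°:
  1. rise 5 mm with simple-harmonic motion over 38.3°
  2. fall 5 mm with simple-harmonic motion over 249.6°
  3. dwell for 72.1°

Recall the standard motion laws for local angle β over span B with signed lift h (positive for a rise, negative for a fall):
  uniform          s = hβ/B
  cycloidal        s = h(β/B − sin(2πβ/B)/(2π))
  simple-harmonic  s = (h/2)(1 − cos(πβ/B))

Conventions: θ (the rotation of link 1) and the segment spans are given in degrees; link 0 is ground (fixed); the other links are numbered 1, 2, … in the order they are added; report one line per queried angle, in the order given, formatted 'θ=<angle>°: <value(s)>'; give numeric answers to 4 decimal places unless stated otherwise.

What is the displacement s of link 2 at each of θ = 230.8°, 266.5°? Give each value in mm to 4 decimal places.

segment 1 (0° to 38.3°, simple-harmonic, h = 5) is passed completely: s = 0.0000 + (5) = 5.0000
θ = 230.8° falls in segment 2 (38.3° to 287.9°, simple-harmonic, h = -5): β = 230.8 − 38.3 = 192.5°, B = 249.6°; Δs = -5/2·(1 − cos(π·0.7712)) = -4.3817; s = 5.0000 − 4.3817 = 0.6183
θ = 266.5° falls in segment 2 (38.3° to 287.9°, simple-harmonic, h = -5): β = 266.5 − 38.3 = 228.2°, B = 249.6°; Δs = -5/2·(1 − cos(π·0.9143)) = -4.9099; s = 5.0000 − 4.9099 = 0.0901

θ=230.8°: 0.6183
θ=266.5°: 0.0901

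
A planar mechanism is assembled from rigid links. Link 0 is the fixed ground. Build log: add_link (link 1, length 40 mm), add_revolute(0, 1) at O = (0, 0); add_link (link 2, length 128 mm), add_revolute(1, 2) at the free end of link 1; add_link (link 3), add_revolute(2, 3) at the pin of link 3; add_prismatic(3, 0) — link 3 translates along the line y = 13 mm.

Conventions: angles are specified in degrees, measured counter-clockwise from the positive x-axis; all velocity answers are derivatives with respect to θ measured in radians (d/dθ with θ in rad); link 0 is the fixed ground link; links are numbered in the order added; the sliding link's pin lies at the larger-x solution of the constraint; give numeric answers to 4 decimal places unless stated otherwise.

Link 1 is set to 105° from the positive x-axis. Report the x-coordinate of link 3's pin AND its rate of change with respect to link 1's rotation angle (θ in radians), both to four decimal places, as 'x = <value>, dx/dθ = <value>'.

geometry: r = 40 mm, L = 128 mm, e = 13 mm
crank pin P = (r cos θ, r sin θ) = (-10.352762, 38.637033)
h = r sin θ − e = 38.637033 − 13 = 25.637033
x = r cos θ + √(L² − h²) = -10.352762 + 125.406310 = 115.053548
dx/dθ = −r sin θ − h·r cos θ/√(L² − h²) (θ in radians; h = 25.637033) = -36.520600

x = 115.0535, dx/dθ = -36.5206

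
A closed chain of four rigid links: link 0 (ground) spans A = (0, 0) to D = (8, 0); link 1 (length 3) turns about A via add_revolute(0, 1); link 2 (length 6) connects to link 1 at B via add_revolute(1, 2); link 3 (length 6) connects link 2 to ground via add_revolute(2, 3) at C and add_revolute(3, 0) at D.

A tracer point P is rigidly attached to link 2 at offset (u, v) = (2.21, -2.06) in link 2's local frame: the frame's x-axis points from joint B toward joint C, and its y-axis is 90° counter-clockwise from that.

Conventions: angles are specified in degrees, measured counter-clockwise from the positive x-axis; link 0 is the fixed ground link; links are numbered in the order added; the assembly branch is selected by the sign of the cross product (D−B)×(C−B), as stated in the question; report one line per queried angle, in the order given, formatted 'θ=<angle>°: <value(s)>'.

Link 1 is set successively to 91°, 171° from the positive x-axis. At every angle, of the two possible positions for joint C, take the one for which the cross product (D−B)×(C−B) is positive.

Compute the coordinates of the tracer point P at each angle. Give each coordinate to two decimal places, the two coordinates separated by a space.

A=(0,0), D=(8.00,0)
θ=91°: B = A + 3.00·(cos91°, sin91°) = (-0.0524, 2.9995)
θ=91°: |BD| = 8.5929
θ=91°: circle(B,6.00) ∩ circle(D,6.00): a=4.2964, h=4.1881
θ=91°:   candidates: C₊=(5.4358,5.4245) cross=35.988; C₋=(2.5119,-2.4249) cross=-35.988
θ=91°:   branch + wants cross > 0 → take C=(5.4358,5.4245) (cross=35.988)
θ=91°: ex = (C−B)/|BC| = (0.9147,0.4042); ey = (-0.4042,0.9147)
θ=91°: P = B + 2.21·ex + -2.06·ey = (2.8017,2.0085)
θ=171°: B = A + 3.00·(cos171°, sin171°) = (-2.9631, 0.4693)
θ=171°: |BD| = 10.9731
θ=171°: circle(B,6.00) ∩ circle(D,6.00): a=5.4866, h=2.4285
θ=171°:   candidates: C₊=(2.6223,2.6610) cross=26.648; C₋=(2.4146,-2.1917) cross=-26.648
θ=171°:   branch + wants cross > 0 → take C=(2.6223,2.6610) (cross=26.648)
θ=171°: ex = (C−B)/|BC| = (0.9309,0.3653); ey = (-0.3653,0.9309)
θ=171°: P = B + 2.21·ex + -2.06·ey = (-0.1533,-0.6411)

θ=91°: 2.80 2.01
θ=171°: -0.15 -0.64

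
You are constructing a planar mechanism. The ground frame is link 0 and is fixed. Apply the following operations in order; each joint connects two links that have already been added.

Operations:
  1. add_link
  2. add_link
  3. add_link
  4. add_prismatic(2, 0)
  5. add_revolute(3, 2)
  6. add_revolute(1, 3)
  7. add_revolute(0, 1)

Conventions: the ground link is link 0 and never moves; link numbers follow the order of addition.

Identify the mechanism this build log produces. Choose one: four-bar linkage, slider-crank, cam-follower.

links: 4 (incl. ground); joints: 3 revolute, 1 prismatic, 0 higher (cam) pair, forming one closed loop
4 links, 3 revolutes + 1 prismatic in one loop → slider-crank

slider-crank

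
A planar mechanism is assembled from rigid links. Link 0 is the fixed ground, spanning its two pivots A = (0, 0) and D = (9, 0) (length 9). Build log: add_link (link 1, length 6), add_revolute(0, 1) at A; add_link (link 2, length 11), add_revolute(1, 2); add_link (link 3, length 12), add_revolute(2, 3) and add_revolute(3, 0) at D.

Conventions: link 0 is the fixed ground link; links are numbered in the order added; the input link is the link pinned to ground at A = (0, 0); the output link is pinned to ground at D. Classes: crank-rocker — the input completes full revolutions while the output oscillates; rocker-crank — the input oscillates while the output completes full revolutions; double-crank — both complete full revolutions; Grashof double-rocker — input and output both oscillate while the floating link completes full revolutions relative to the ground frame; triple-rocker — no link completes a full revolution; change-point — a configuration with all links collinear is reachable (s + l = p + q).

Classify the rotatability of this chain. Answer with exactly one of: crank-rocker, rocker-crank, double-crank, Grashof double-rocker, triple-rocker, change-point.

lengths: ground=9, input=6, coupler=11, output=12
sorted: s=6 (shortest), l=12 (longest), p+q=20
s + l = 18 vs p + q = 20
s + l < p + q (Grashof) with shortest = input link → crank-rocker

crank-rocker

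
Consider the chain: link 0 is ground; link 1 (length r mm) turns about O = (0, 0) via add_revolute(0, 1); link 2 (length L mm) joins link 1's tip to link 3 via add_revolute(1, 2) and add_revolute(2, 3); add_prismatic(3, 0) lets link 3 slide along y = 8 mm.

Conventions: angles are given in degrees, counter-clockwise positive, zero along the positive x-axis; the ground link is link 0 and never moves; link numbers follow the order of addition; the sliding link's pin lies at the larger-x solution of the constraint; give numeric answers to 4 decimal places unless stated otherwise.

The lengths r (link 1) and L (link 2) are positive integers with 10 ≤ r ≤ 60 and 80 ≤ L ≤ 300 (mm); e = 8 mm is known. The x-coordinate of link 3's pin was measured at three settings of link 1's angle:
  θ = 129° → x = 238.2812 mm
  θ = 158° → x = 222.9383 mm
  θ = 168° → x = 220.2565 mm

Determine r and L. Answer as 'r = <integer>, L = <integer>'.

constraint per measurement: (x − r cos θ)² + (r sin θ − e)² = L²
subtracting the θ₁ and θ₂ equations cancels the r² and L² terms:
r = (x₁² − x₂²) / (2[(x₁cos θ₁ + e sin θ₁) − (x₂cos θ₂ + e sin θ₂)]) = 59.0000 → r = 59
L² = (x₁ − r cos θ₁)² + (r sin θ₁ − e)² = 77284.0202 → L = 278.0000 → L = 278
check at θ₃=168°: x = 220.2565 (printed 220.2565) ✓

r = 59, L = 278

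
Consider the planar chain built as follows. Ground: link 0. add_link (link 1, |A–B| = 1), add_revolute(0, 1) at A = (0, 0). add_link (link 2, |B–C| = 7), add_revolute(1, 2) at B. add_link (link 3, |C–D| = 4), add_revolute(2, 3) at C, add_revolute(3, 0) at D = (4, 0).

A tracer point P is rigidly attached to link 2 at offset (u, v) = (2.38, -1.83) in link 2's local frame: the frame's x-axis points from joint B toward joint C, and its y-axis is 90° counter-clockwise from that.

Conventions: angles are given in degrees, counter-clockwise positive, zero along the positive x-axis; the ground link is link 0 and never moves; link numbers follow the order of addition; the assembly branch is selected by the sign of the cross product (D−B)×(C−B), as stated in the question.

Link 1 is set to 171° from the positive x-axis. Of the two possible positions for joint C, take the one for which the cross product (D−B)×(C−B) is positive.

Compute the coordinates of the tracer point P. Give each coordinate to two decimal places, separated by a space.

A=(0,0), D=(4.00,0)
B = A + 1.00·(cos171°, sin171°) = (-0.9877, 0.1564)
|BD| = 4.9901
circle(B,7.00) ∩ circle(D,4.00): a=5.8016, h=3.9168
  candidates: C₊=(4.9338,3.8895) cross=19.546; C₋=(4.6883,-3.9403) cross=-19.546
  branch + wants cross > 0 → take C=(4.9338,3.8895) (cross=19.546)
ex = (C−B)/|BC| = (0.8459,0.5333); ey = (-0.5333,0.8459)
P = B + 2.38·ex + -1.83·ey = (2.0016,-0.1224)

2.00 -0.12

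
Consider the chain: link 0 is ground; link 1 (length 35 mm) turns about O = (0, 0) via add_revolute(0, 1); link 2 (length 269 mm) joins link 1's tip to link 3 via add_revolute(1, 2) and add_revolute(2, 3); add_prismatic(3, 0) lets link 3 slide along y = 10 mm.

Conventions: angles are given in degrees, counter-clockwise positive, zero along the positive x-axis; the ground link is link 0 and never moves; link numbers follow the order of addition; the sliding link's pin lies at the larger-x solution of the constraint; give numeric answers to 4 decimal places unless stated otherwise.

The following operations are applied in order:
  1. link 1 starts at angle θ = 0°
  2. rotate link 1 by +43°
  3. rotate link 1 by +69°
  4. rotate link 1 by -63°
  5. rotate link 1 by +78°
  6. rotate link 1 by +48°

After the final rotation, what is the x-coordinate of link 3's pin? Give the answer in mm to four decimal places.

geometry: r = 35 mm, L = 269 mm, e = 10 mm; θ starts at 0°
rotate link 1 by +43°: θ ← 0° +43° = 43°
rotate link 1 by +69°: θ ← 43° +69° = 112°
rotate link 1 by -63°: θ ← 112° -63° = 49°
rotate link 1 by +78°: θ ← 49° +78° = 127°
rotate link 1 by +48°: θ ← 127° +48° = 175°
crank pin P = (r cos θ, r sin θ) = (-34.866814, 3.050451)
h = r sin θ − e = 3.050451 − 10 = -6.949549
x = r cos θ + √(L² − h²) = -34.866814 + 268.910215 = 234.043401

234.0434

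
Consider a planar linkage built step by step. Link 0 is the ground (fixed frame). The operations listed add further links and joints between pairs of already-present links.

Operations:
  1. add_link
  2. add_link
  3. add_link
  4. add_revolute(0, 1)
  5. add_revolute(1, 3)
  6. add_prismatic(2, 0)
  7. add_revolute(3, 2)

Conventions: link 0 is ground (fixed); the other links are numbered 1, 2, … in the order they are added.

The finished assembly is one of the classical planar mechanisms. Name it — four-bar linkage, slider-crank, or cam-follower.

links: 4 (incl. ground); joints: 3 revolute, 1 prismatic, 0 higher (cam) pair, forming one closed loop
4 links, 3 revolutes + 1 prismatic in one loop → slider-crank

slider-crank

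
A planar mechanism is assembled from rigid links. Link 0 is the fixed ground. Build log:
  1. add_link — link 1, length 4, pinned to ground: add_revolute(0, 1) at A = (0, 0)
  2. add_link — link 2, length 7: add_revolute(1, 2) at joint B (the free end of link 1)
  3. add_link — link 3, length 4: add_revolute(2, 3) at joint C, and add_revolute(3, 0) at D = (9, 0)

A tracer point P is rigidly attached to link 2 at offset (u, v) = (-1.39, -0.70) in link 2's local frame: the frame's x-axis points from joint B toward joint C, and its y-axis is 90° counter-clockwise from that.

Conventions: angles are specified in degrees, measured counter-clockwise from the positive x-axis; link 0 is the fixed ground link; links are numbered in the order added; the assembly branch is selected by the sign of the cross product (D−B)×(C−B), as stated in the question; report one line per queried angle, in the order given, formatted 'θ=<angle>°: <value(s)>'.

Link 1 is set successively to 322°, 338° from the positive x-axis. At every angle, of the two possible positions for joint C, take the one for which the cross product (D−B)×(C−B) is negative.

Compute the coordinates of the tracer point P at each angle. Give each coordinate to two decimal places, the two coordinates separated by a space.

A=(0,0), D=(9.00,0)
θ=322°: B = A + 4.00·(cos322°, sin322°) = (3.1520, -2.4626)
θ=322°: |BD| = 6.3453
θ=322°: circle(B,7.00) ∩ circle(D,4.00): a=5.7730, h=3.9588
θ=322°:   candidates: C₊=(6.9361,3.4264) cross=25.120; C₋=(10.0090,-3.8707) cross=-25.120
θ=322°:   branch - wants cross < 0 → take C=(10.0090,-3.8707) (cross=-25.120)
θ=322°: ex = (C−B)/|BC| = (0.9796,-0.2011); ey = (0.2011,0.9796)
θ=322°: P = B + -1.39·ex + -0.70·ey = (1.6497,-2.8687)
θ=338°: B = A + 4.00·(cos338°, sin338°) = (3.7087, -1.4984)
θ=338°: |BD| = 5.4993
θ=338°: circle(B,7.00) ∩ circle(D,4.00): a=5.7500, h=3.9921
θ=338°:   candidates: C₊=(8.1535,3.9094) cross=21.954; C₋=(10.3290,-3.7728) cross=-21.954
θ=338°:   branch - wants cross < 0 → take C=(10.3290,-3.7728) (cross=-21.954)
θ=338°: ex = (C−B)/|BC| = (0.9457,-0.3249); ey = (0.3249,0.9457)
θ=338°: P = B + -1.39·ex + -0.70·ey = (2.1667,-1.7088)

θ=322°: 1.65 -2.87
θ=338°: 2.17 -1.71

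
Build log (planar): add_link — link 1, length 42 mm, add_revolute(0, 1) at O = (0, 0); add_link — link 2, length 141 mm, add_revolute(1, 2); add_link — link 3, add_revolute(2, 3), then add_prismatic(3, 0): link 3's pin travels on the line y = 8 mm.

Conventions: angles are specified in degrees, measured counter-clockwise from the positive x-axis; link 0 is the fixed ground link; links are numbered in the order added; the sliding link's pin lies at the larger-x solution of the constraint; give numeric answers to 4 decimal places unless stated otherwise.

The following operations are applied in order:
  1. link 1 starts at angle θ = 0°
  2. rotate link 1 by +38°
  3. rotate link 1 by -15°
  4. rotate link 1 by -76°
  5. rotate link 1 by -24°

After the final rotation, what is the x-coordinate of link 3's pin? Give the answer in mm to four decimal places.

geometry: r = 42 mm, L = 141 mm, e = 8 mm; θ starts at 0°
rotate link 1 by +38°: θ ← 0° +38° = 38°
rotate link 1 by -15°: θ ← 38° -15° = 23°
rotate link 1 by -76°: θ ← 23° -76° = -53°
rotate link 1 by -24°: θ ← -53° -24° = -77°
crank pin P = (r cos θ, r sin θ) = (9.447944, -40.923543)
h = r sin θ − e = -40.923543 − 8 = -48.923543
x = r cos θ + √(L² − h²) = 9.447944 + 132.240262 = 141.688207

141.6882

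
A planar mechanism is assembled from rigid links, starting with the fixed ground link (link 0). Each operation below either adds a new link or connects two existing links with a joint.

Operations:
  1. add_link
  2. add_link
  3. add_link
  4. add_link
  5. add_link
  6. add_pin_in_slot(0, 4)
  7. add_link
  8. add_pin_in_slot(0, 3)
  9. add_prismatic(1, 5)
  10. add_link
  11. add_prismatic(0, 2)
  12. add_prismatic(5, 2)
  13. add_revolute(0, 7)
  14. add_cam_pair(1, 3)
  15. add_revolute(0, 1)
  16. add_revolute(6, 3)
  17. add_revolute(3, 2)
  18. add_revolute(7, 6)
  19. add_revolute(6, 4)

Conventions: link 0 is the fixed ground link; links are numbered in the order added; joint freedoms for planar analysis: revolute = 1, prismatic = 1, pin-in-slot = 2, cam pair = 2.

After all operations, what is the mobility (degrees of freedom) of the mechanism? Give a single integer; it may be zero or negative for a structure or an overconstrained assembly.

ground; <1,0,0>
#1 <2,0,0>
#2 <3,0,0>
#3 <4,0,0>
#4 <5,0,0>
#5 <6,0,0>
PS:0↔4 J2 <6,0,1>
#6 <7,0,1>
PS:0↔3 J2 <7,0,2>
P:1↔5 J1 <7,1,2>
#7 <8,1,2>
P:0↔2 J1 <8,2,2>
P:5↔2 J1 <8,3,2>
R:0↔7 J1 <8,4,2>
C:1↔3 J2 <8,4,3>
R:0↔1 J1 <8,5,3>
R:6↔3 J1 <8,6,3>
R:3↔2 J1 <8,7,3>
R:7↔6 J1 <8,8,3>
R:6↔4 J1 <8,9,3>
3×7 − 2×9 − 1×3 = 0

M = 0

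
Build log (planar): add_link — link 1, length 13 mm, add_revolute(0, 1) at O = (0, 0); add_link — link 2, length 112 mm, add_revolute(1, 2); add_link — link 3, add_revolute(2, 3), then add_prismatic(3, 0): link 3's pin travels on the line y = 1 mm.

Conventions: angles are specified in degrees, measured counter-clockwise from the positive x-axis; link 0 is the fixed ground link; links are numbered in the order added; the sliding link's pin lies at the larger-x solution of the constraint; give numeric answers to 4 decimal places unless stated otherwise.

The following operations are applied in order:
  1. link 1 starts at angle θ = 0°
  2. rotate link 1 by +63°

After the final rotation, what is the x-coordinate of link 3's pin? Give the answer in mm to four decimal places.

geometry: r = 13 mm, L = 112 mm, e = 1 mm; θ starts at 0°
rotate link 1 by +63°: θ ← 0° +63° = 63°
crank pin P = (r cos θ, r sin θ) = (5.901876, 11.583085)
h = r sin θ − e = 11.583085 − 1 = 10.583085
x = r cos θ + √(L² − h²) = 5.901876 + 111.498871 = 117.400748

117.4007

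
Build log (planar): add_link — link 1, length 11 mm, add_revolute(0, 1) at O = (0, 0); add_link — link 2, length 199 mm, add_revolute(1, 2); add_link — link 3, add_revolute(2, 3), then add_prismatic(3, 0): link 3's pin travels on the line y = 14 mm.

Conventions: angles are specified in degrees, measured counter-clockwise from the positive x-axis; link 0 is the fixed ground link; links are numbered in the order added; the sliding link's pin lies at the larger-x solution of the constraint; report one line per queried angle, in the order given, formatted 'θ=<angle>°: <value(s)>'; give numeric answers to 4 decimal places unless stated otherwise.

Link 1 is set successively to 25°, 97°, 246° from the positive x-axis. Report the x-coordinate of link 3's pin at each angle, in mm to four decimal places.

geometry: r = 11 mm, L = 199 mm, e = 14 mm
θ=25°: crank pin P = (r cos θ, r sin θ) = (9.969386, 4.648801)
θ=25°: h = r sin θ − e = 4.648801 − 14 = -9.351199
θ=25°: x = r cos θ + √(L² − h²) = 9.969386 + 198.780168 = 208.749553
θ=97°: crank pin P = (r cos θ, r sin θ) = (-1.340563, 10.918008)
θ=97°: h = r sin θ − e = 10.918008 − 14 = -3.081992
θ=97°: x = r cos θ + √(L² − h²) = -1.340563 + 198.976133 = 197.635570
θ=246°: crank pin P = (r cos θ, r sin θ) = (-4.474103, -10.049000)
θ=246°: h = r sin θ − e = -10.049000 − 14 = -24.049000
θ=246°: x = r cos θ + √(L² − h²) = -4.474103 + 197.541503 = 193.067400

θ=25°: 208.7496
θ=97°: 197.6356
θ=246°: 193.0674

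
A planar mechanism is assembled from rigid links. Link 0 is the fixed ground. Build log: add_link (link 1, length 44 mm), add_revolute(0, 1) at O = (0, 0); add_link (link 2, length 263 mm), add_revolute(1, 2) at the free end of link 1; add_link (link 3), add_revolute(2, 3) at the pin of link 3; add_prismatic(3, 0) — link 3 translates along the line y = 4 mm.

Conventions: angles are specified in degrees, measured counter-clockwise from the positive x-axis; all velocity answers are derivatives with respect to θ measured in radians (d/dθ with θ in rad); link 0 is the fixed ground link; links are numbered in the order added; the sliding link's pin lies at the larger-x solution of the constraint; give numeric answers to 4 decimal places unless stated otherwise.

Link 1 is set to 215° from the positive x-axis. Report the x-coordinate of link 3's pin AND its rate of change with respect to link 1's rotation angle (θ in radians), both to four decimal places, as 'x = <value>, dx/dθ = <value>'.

geometry: r = 44 mm, L = 263 mm, e = 4 mm
crank pin P = (r cos θ, r sin θ) = (-36.042690, -25.237363)
h = r sin θ − e = -25.237363 − 4 = -29.237363
x = r cos θ + √(L² − h²) = -36.042690 + 261.369808 = 225.327118
dx/dθ = −r sin θ − h·r cos θ/√(L² − h²) (θ in radians; h = -29.237363) = 21.205554

x = 225.3271, dx/dθ = 21.2056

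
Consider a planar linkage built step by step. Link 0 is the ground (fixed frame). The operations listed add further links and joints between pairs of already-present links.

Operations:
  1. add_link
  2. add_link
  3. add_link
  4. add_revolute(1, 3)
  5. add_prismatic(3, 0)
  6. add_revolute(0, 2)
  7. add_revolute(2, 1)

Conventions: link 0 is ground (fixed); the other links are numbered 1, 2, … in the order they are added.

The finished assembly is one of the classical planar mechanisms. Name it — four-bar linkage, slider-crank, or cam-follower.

links: 4 (incl. ground); joints: 3 revolute, 1 prismatic, 0 higher (cam) pair, forming one closed loop
4 links, 3 revolutes + 1 prismatic in one loop → slider-crank

slider-crank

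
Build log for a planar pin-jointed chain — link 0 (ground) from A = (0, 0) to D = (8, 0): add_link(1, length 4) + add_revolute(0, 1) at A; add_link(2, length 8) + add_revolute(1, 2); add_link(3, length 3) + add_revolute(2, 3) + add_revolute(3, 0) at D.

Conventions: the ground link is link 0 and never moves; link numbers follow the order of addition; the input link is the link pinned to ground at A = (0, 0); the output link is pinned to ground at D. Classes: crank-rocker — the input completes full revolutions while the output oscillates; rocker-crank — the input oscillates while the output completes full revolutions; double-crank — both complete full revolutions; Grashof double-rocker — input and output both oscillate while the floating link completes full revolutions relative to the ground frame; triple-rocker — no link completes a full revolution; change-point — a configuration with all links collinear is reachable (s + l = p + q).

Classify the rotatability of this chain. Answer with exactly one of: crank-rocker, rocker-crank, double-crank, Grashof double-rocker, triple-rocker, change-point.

lengths: ground=8, input=4, coupler=8, output=3
sorted: s=3 (shortest), l=8 (longest), p+q=12
s + l = 11 vs p + q = 12
s + l < p + q (Grashof) with shortest = output link → rocker-crank

rocker-crank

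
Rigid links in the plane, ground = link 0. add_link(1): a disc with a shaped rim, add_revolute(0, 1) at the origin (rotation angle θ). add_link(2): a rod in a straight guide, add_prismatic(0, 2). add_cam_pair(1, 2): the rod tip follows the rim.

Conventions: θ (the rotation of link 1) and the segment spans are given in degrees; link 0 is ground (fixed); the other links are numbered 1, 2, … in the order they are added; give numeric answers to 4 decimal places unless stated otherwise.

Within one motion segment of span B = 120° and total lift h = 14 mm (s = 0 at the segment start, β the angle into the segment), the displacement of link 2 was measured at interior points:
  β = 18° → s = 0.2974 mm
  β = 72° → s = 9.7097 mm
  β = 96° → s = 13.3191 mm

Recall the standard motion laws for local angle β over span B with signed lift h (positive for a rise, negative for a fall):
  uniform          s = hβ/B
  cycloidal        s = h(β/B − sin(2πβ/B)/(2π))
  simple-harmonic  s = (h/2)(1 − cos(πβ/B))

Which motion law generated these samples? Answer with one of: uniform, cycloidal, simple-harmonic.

candidates at β/B = r: uniform s = h·r (linear in β); cycloidal s = h·(r − sin(2πr)/(2π)); simple-harmonic s = (h/2)(1 − cos(πr))
β=18°: printed 0.2974 | uniform 2.1000, cycloidal 0.2974, simple-harmonic 0.7630
β=72°: printed 9.7097 | uniform 8.4000, cycloidal 9.7097, simple-harmonic 9.1631
β=96°: printed 13.3191 | uniform 11.2000, cycloidal 13.3191, simple-harmonic 12.6631
only one law matches every sample → cycloidal

cycloidal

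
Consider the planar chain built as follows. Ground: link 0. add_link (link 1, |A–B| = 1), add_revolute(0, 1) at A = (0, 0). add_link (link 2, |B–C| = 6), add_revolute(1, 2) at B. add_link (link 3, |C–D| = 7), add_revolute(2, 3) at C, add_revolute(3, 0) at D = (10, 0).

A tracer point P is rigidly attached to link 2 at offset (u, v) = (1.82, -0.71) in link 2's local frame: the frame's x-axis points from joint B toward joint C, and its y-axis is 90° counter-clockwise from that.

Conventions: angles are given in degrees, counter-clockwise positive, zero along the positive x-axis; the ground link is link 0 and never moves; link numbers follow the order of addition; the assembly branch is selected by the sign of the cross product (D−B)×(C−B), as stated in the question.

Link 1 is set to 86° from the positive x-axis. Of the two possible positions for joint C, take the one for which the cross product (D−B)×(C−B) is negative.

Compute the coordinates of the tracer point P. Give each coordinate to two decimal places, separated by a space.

A=(0,0), D=(10.00,0)
B = A + 1.00·(cos86°, sin86°) = (0.0698, 0.9976)
|BD| = 9.9802
circle(B,6.00) ∩ circle(D,7.00): a=4.3388, h=4.1442
  candidates: C₊=(4.8011,4.6874) cross=41.360; C₋=(3.9726,-3.5596) cross=-41.360
  branch - wants cross < 0 → take C=(3.9726,-3.5596) (cross=-41.360)
ex = (C−B)/|BC| = (0.6505,-0.7595); ey = (0.7595,0.6505)
P = B + 1.82·ex + -0.71·ey = (0.7144,-0.8466)

0.71 -0.85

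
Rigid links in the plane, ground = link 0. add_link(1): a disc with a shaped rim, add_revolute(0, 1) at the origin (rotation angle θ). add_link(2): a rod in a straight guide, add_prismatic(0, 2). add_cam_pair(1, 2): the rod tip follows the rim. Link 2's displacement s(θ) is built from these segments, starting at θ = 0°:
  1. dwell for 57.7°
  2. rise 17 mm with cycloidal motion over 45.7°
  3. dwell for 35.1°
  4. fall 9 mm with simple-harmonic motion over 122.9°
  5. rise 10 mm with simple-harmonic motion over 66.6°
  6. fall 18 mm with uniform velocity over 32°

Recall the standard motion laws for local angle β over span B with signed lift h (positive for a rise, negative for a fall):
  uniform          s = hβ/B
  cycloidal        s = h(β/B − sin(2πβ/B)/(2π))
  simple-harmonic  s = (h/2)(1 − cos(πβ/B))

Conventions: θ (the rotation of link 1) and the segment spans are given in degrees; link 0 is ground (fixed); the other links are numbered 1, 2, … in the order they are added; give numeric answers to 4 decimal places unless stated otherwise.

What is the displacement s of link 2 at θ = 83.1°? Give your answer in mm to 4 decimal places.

segment 1 (0° to 57.7°, dwell): s unchanged at 0.0000
θ = 83.1° falls in segment 2 (57.7° to 103.4°, cycloidal, h = 17): β = 83.1 − 57.7 = 25.4°, B = 45.7°; Δs = 17·(0.5558 − sin(2π·0.5558)/(2π)) = 10.3778; s = 0.0000 + 10.3778 = 10.3778

10.3778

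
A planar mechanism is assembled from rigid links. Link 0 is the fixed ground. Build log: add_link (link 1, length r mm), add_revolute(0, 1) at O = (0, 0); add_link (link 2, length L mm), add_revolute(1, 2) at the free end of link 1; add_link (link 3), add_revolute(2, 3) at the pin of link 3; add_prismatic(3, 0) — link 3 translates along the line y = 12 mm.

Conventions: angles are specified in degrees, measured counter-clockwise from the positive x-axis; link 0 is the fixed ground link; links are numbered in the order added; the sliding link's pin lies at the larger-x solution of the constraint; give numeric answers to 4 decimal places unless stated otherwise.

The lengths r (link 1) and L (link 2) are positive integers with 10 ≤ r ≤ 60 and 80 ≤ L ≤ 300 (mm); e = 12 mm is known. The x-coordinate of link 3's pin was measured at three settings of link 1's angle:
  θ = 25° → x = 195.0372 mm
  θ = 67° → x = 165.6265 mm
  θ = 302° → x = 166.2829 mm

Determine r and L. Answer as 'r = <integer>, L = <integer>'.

constraint per measurement: (x − r cos θ)² + (r sin θ − e)² = L²
subtracting the θ₁ and θ₂ equations cancels the r² and L² terms:
r = (x₁² − x₂²) / (2[(x₁cos θ₁ + e sin θ₁) − (x₂cos θ₂ + e sin θ₂)]) = 50.0000 → r = 50
L² = (x₁ − r cos θ₁)² + (r sin θ₁ − e)² = 22499.9942 → L = 150.0000 → L = 150
check at θ₃=302°: x = 166.2829 (printed 166.2829) ✓

r = 50, L = 150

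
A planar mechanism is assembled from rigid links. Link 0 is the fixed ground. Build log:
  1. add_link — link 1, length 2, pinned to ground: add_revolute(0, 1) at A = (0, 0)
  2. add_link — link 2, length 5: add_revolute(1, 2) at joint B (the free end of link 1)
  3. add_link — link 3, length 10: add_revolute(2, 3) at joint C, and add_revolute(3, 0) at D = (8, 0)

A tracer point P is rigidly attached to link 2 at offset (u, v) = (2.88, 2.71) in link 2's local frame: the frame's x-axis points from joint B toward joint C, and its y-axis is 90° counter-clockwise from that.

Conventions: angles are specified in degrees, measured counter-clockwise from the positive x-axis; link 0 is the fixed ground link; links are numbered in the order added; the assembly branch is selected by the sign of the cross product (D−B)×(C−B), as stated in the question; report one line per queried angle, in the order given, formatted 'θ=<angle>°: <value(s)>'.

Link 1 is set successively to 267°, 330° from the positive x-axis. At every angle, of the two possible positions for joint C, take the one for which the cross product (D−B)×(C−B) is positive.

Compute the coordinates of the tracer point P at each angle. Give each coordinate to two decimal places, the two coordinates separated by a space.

A=(0,0), D=(8.00,0)
θ=267°: B = A + 2.00·(cos267°, sin267°) = (-0.1047, -1.9973)
θ=267°: |BD| = 8.3471
θ=267°: circle(B,5.00) ∩ circle(D,10.00): a=-0.3190, h=4.9898
θ=267°:   candidates: C₊=(-1.6083,2.7713) cross=41.651; C₋=(0.7795,-6.9185) cross=-41.651
θ=267°:   branch + wants cross > 0 → take C=(-1.6083,2.7713) (cross=41.651)
θ=267°: ex = (C−B)/|BC| = (-0.3007,0.9537); ey = (-0.9537,-0.3007)
θ=267°: P = B + 2.88·ex + 2.71·ey = (-3.5553,-0.0656)
θ=330°: B = A + 2.00·(cos330°, sin330°) = (1.7321, -1.0000)
θ=330°: |BD| = 6.3472
θ=330°: circle(B,5.00) ∩ circle(D,10.00): a=-2.7345, h=4.1860
θ=330°:   candidates: C₊=(-1.6278,2.7029) cross=26.569; C₋=(-0.3088,-5.5645) cross=-26.569
θ=330°:   branch + wants cross > 0 → take C=(-1.6278,2.7029) (cross=26.569)
θ=330°: ex = (C−B)/|BC| = (-0.6720,0.7406); ey = (-0.7406,-0.6720)
θ=330°: P = B + 2.88·ex + 2.71·ey = (-2.2102,-0.6882)

θ=267°: -3.56 -0.07
θ=330°: -2.21 -0.69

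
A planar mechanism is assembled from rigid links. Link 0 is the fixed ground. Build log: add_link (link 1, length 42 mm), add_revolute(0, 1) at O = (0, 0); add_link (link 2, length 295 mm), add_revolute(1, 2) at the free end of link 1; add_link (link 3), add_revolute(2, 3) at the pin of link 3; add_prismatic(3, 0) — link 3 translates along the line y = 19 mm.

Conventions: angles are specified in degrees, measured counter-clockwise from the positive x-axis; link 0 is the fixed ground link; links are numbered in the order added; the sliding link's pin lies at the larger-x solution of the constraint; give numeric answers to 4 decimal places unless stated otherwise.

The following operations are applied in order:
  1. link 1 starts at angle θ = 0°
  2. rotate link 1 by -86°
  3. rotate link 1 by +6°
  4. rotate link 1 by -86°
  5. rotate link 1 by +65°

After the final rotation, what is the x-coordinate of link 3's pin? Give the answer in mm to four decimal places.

geometry: r = 42 mm, L = 295 mm, e = 19 mm; θ starts at 0°
rotate link 1 by -86°: θ ← 0° -86° = -86°
rotate link 1 by +6°: θ ← -86° +6° = -80°
rotate link 1 by -86°: θ ← -80° -86° = -166°
rotate link 1 by +65°: θ ← -166° +65° = -101°
crank pin P = (r cos θ, r sin θ) = (-8.013978, -41.228342)
h = r sin θ − e = -41.228342 − 19 = -60.228342
x = r cos θ + √(L² − h²) = -8.013978 + 288.786334 = 280.772356

280.7724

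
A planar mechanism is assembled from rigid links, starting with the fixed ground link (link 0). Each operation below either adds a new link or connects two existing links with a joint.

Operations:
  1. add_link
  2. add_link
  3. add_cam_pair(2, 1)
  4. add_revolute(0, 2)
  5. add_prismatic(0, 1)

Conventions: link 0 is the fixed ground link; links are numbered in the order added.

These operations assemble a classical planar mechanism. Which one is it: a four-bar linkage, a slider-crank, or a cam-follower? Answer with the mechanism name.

links: 3 (incl. ground); joints: 1 revolute, 1 prismatic, 1 higher (cam) pair, forming one closed loop
3 links, revolute + prismatic + higher pair in one loop → cam-follower

cam-follower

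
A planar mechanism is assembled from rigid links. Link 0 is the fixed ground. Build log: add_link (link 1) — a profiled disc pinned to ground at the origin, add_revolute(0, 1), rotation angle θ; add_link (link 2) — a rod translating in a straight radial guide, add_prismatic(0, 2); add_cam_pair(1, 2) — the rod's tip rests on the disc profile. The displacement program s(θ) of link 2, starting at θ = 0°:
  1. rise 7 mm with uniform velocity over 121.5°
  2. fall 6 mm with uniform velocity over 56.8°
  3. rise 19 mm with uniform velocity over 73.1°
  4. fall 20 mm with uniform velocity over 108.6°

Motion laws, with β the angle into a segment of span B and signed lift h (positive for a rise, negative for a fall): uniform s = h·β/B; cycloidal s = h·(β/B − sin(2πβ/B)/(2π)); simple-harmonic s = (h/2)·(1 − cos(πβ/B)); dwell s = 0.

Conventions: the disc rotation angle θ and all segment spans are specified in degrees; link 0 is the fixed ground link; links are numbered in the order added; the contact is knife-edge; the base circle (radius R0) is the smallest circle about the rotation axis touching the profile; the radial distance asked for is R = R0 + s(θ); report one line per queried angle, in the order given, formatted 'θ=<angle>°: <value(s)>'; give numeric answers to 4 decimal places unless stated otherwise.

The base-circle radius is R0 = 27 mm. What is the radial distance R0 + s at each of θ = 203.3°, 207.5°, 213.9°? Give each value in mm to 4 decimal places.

seg 1 [0°–121.5°] uniform, h=7: full span → s += 7 → s = 7.0000
seg 2 [121.5°–178.3°] uniform, h=-6: full span → s += -6 → s = 1.0000
seg 3 [178.3°–251.4°] uniform, h=19: θ=203.3° here. β=25, B=73.1. 19·25/73.1 = 6.4979 → s = 7.4979
seg 3 [178.3°–251.4°] uniform, h=19: θ=207.5° here. β=29.2, B=73.1. 19·29.2/73.1 = 7.5896 → s = 8.5896
seg 3 [178.3°–251.4°] uniform, h=19: θ=213.9° here. β=35.6, B=73.1. 19·35.6/73.1 = 9.2531 → s = 10.2531
θ=203.3°: R = R0 + s = 27 + 7.4979 = 34.4979
θ=207.5°: R = R0 + s = 27 + 8.5896 = 35.5896
θ=213.9°: R = R0 + s = 27 + 10.2531 = 37.2531

θ=203.3°: 34.4979
θ=207.5°: 35.5896
θ=213.9°: 37.2531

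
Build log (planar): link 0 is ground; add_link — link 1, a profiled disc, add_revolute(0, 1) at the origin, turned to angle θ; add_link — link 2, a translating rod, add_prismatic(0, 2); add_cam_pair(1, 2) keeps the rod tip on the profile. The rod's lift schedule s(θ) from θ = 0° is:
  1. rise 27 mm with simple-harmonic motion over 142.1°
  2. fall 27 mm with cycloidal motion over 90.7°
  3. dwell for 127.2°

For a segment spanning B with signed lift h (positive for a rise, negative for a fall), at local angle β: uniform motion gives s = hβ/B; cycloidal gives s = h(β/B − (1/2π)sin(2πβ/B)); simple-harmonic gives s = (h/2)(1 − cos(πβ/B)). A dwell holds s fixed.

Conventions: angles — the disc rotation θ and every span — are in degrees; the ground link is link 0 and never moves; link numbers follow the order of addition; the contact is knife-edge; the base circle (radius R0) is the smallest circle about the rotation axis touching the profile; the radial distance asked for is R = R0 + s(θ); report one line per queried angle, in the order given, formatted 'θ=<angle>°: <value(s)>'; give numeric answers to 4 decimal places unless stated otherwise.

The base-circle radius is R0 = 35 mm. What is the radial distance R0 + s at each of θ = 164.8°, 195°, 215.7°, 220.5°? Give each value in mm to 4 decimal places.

seg 1 [0°–142.1°] simple-harmonic, h=27: full span → s += 27 → s = 27.0000
seg 2 [142.1°–232.8°] cycloidal, h=-27: θ=164.8° here. β=22.7, B=90.7. -27·(0.2503 − sin(2π·0.2503)/(2π)) = -2.4603 → s = 24.5397
seg 2 [142.1°–232.8°] cycloidal, h=-27: θ=195° here. β=52.9, B=90.7. -27·(0.5832 − sin(2π·0.5832)/(2π)) = -17.8940 → s = 9.1060
seg 2 [142.1°–232.8°] cycloidal, h=-27: θ=215.7° here. β=73.6, B=90.7. -27·(0.8115 − sin(2π·0.8115)/(2π)) = -25.8903 → s = 1.1097
seg 2 [142.1°–232.8°] cycloidal, h=-27: θ=220.5° here. β=78.4, B=90.7. -27·(0.8644 − sin(2π·0.8644)/(2π)) = -26.5727 → s = 0.4273
θ=164.8°: R = R0 + s = 35 + 24.5397 = 59.5397
θ=195°: R = R0 + s = 35 + 9.1060 = 44.1060
θ=215.7°: R = R0 + s = 35 + 1.1097 = 36.1097
θ=220.5°: R = R0 + s = 35 + 0.4273 = 35.4273

θ=164.8°: 59.5397
θ=195°: 44.1060
θ=215.7°: 36.1097
θ=220.5°: 35.4273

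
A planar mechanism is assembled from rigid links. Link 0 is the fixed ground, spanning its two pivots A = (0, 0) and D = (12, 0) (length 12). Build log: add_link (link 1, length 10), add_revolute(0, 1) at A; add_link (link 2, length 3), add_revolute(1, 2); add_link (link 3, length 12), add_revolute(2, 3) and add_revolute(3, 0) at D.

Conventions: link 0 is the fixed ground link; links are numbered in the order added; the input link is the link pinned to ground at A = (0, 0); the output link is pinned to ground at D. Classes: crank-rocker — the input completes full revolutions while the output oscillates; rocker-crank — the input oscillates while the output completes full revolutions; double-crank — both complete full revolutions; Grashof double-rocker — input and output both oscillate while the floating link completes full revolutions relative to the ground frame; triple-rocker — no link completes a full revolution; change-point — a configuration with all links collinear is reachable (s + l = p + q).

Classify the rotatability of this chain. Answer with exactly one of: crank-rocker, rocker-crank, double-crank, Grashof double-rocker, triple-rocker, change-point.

lengths: ground=12, input=10, coupler=3, output=12
sorted: s=3 (shortest), l=12 (longest), p+q=22
s + l = 15 vs p + q = 22
s + l < p + q (Grashof) with shortest = coupler link → Grashof double-rocker

Grashof double-rocker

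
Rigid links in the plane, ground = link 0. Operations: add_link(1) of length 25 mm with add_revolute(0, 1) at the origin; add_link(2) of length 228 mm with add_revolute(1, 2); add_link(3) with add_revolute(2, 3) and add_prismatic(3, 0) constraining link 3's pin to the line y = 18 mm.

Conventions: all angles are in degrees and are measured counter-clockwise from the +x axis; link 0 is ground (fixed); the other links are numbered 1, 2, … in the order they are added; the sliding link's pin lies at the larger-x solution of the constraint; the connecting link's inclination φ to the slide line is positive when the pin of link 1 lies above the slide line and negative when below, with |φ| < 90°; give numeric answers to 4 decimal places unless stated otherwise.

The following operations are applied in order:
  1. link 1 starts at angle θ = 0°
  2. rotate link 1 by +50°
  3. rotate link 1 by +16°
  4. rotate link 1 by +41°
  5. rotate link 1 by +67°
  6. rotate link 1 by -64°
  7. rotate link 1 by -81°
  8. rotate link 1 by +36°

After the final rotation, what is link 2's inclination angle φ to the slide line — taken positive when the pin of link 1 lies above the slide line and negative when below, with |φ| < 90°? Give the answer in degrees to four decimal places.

geometry: r = 25 mm, L = 228 mm, e = 18 mm; θ starts at 0°
rotate link 1 by +50°: θ ← 0° +50° = 50°
rotate link 1 by +16°: θ ← 50° +16° = 66°
rotate link 1 by +41°: θ ← 66° +41° = 107°
rotate link 1 by +67°: θ ← 107° +67° = 174°
rotate link 1 by -64°: θ ← 174° -64° = 110°
rotate link 1 by -81°: θ ← 110° -81° = 29°
rotate link 1 by +36°: θ ← 29° +36° = 65°
h = r sin θ − e = 22.657695 − 18 = 4.657695
sin φ = h / L = 4.657695 / 228 = 0.02042849
φ = arcsin(0.02042849) = 1.170547°

1.1705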